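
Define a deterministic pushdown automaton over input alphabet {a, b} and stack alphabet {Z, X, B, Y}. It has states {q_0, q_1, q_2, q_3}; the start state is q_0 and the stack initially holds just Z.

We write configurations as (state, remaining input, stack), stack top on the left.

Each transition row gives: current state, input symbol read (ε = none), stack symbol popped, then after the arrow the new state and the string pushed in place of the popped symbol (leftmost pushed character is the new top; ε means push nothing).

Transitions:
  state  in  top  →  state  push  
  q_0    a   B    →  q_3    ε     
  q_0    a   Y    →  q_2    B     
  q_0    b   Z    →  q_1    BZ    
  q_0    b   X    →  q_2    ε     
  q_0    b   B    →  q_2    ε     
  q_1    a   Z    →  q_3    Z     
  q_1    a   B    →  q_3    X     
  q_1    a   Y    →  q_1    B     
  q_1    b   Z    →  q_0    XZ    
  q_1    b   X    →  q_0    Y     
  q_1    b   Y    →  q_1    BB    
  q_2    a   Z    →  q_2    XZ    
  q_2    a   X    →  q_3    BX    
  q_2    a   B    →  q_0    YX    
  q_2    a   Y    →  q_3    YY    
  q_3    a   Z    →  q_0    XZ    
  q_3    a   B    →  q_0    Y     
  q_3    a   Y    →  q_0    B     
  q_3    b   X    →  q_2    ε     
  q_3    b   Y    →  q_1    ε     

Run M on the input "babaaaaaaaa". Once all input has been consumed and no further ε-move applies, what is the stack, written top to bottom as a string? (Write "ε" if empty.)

BXXXZ

(q_0, babaaaaaaaa, Z)
  read b, top Z: go to q_1, push BZ → (q_1, abaaaaaaaa, BZ)
  read a, top B: go to q_3, push X → (q_3, baaaaaaaa, XZ)
  read b, top X: go to q_2, push ε → (q_2, aaaaaaaa, Z)
  read a, top Z: go to q_2, push XZ → (q_2, aaaaaaa, XZ)
  read a, top X: go to q_3, push BX → (q_3, aaaaaa, BXZ)
  read a, top B: go to q_0, push Y → (q_0, aaaaa, YXZ)
  read a, top Y: go to q_2, push B → (q_2, aaaa, BXZ)
  read a, top B: go to q_0, push YX → (q_0, aaa, YXXZ)
  read a, top Y: go to q_2, push B → (q_2, aa, BXXZ)
  read a, top B: go to q_0, push YX → (q_0, a, YXXXZ)
  read a, top Y: go to q_2, push B → (q_2, ε, BXXXZ)
All input consumed in state q_2 with stack BXXXZ.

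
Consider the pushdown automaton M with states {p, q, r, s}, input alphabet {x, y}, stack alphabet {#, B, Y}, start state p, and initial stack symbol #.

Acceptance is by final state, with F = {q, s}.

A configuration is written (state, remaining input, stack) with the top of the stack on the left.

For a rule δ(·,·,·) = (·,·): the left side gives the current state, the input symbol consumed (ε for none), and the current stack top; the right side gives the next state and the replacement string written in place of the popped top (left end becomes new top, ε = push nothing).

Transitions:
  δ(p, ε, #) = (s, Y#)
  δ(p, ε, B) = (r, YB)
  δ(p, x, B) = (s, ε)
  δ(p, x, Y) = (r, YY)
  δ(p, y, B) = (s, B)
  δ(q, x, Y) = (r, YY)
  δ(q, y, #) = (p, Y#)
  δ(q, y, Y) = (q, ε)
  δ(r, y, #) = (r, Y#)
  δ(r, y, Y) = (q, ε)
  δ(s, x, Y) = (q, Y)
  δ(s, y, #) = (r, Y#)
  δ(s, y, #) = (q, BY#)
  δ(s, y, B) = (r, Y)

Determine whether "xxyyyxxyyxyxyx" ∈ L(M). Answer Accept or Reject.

No computation consumes all input and reaches a final state.

Reject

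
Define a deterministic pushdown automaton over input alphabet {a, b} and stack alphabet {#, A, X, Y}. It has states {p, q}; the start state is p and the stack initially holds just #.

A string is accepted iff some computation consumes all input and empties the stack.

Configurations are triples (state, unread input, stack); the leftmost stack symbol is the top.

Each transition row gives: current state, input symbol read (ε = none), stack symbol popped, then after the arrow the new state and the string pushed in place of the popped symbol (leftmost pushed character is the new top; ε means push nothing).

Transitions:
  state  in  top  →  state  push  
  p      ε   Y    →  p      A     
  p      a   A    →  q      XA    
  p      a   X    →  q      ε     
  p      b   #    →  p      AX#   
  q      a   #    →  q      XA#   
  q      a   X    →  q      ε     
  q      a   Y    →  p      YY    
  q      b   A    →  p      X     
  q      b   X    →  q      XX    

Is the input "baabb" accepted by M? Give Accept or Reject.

Reject

(p, baabb, #) ⊢ (p, aabb, AX#) ⊢ (q, abb, XAX#) ⊢ (q, bb, AX#) ⊢ (p, b, XX#)
No transition applies at (p, b, XX#); input not fully consumed.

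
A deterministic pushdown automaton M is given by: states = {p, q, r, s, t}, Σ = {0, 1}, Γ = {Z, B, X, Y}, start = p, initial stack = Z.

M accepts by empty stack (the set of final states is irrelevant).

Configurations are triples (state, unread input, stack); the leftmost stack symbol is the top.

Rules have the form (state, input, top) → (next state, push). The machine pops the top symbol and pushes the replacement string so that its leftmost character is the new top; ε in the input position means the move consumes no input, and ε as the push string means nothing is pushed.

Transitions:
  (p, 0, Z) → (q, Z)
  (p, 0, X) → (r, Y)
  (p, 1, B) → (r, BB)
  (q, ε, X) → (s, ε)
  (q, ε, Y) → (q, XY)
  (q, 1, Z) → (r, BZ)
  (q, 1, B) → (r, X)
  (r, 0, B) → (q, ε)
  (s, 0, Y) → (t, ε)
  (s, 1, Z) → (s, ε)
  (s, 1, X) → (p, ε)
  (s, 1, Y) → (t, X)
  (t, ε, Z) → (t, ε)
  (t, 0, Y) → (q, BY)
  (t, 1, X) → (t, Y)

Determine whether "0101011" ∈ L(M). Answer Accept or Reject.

(p, 0101011, Z) ⊢ (q, 101011, Z) ⊢ (r, 01011, BZ) ⊢ (q, 1011, Z) ⊢ (r, 011, BZ) ⊢ (q, 11, Z) ⊢ (r, 1, BZ)
No transition applies at (r, 1, BZ); input not fully consumed.

Reject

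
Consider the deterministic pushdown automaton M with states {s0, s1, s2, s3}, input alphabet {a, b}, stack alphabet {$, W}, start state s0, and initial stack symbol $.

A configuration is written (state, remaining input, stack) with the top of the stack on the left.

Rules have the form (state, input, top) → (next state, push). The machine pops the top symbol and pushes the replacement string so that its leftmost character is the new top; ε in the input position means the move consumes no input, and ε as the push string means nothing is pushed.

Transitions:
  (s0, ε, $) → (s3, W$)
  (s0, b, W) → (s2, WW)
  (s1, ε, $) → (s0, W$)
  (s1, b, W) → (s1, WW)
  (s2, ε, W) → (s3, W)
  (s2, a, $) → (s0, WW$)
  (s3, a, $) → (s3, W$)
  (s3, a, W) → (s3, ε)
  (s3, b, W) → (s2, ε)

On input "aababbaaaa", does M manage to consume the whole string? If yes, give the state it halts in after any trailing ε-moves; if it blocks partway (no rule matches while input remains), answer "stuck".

s3

(s0, aababbaaaa, $) ⊢ (s3, aababbaaaa, W$) ⊢ (s3, ababbaaaa, $) ⊢ (s3, babbaaaa, W$) ⊢ (s2, abbaaaa, $) ⊢ (s0, bbaaaa, WW$) ⊢ (s2, baaaa, WWW$) ⊢ (s3, baaaa, WWW$) ⊢ (s2, aaaa, WW$) ⊢ (s3, aaaa, WW$) ⊢ (s3, aaa, W$) ⊢ (s3, aa, $) ⊢ (s3, a, W$) ⊢ (s3, ε, $)
All input consumed; M is in state s3.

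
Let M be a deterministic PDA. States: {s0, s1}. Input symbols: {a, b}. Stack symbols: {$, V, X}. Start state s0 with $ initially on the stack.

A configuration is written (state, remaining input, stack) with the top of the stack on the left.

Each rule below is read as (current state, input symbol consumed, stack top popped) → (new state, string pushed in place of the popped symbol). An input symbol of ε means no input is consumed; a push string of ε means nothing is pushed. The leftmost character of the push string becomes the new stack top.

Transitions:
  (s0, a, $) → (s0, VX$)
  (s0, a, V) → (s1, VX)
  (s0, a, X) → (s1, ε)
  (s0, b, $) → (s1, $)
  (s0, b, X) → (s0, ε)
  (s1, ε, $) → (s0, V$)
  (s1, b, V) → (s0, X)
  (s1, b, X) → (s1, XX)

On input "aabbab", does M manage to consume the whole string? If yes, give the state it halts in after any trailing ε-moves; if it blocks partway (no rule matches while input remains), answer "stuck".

s1

(s0, aabbab, $)
  read a, top $: go to s0, push VX$ → (s0, abbab, VX$)
  read a, top V: go to s1, push VX → (s1, bbab, VXX$)
  read b, top V: go to s0, push X → (s0, bab, XXX$)
  read b, top X: go to s0, push ε → (s0, ab, XX$)
  read a, top X: go to s1, push ε → (s1, b, X$)
  read b, top X: go to s1, push XX → (s1, ε, XX$)
All input consumed; M is in state s1.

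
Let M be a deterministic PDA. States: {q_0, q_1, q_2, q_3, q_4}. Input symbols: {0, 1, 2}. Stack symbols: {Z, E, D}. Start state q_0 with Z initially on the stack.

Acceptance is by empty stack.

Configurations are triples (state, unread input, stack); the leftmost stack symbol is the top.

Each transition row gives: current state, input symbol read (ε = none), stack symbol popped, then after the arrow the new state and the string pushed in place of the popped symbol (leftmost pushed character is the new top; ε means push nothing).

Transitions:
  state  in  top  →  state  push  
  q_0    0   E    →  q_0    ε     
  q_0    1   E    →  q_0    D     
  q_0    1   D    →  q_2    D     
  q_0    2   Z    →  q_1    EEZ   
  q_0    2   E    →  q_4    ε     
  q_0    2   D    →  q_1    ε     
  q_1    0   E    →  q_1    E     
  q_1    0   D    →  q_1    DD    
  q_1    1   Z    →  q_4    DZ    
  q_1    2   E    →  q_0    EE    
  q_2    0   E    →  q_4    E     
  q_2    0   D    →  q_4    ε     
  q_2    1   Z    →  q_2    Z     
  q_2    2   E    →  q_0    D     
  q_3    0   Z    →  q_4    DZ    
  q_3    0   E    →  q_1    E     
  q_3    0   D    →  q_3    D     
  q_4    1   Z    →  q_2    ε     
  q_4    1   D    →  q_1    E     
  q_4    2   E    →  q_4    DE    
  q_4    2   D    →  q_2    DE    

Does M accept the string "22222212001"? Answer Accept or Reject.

Reject

(q_0, 22222212001, Z)
  read 2, top Z: go to q_1, push EEZ → (q_1, 2222212001, EEZ)
  read 2, top E: go to q_0, push EE → (q_0, 222212001, EEEZ)
  read 2, top E: go to q_4, push ε → (q_4, 22212001, EEZ)
  read 2, top E: go to q_4, push DE → (q_4, 2212001, DEEZ)
  read 2, top D: go to q_2, push DE → (q_2, 212001, DEEEZ)
No transition applies at (q_2, 212001, DEEEZ); input not fully consumed.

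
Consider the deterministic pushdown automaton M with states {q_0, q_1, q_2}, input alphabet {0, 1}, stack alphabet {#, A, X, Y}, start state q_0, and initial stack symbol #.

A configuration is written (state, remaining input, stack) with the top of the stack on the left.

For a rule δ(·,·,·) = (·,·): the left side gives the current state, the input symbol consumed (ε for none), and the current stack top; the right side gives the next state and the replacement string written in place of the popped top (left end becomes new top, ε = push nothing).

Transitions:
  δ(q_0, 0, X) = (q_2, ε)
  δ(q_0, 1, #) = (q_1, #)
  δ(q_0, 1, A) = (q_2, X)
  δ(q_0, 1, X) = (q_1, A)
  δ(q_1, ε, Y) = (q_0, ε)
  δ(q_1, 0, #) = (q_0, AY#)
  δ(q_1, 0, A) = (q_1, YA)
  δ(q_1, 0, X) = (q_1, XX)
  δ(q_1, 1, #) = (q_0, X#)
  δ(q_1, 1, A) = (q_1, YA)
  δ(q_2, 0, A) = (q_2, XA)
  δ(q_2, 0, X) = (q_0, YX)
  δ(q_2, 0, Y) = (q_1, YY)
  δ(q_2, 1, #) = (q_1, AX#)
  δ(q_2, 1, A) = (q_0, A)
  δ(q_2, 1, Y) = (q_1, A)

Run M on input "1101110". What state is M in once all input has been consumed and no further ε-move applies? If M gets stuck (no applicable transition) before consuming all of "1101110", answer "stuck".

(q_0, 1101110, #)
  read 1, top #: go to q_1, push # → (q_1, 101110, #)
  read 1, top #: go to q_0, push X# → (q_0, 01110, X#)
  read 0, top X: go to q_2, push ε → (q_2, 1110, #)
  read 1, top #: go to q_1, push AX# → (q_1, 110, AX#)
  read 1, top A: go to q_1, push YA → (q_1, 10, YAX#)
  ε-move, top Y: go to q_0, push ε → (q_0, 10, AX#)
  read 1, top A: go to q_2, push X → (q_2, 0, XX#)
  read 0, top X: go to q_0, push YX → (q_0, ε, YXX#)
All input consumed; M is in state q_0.

q_0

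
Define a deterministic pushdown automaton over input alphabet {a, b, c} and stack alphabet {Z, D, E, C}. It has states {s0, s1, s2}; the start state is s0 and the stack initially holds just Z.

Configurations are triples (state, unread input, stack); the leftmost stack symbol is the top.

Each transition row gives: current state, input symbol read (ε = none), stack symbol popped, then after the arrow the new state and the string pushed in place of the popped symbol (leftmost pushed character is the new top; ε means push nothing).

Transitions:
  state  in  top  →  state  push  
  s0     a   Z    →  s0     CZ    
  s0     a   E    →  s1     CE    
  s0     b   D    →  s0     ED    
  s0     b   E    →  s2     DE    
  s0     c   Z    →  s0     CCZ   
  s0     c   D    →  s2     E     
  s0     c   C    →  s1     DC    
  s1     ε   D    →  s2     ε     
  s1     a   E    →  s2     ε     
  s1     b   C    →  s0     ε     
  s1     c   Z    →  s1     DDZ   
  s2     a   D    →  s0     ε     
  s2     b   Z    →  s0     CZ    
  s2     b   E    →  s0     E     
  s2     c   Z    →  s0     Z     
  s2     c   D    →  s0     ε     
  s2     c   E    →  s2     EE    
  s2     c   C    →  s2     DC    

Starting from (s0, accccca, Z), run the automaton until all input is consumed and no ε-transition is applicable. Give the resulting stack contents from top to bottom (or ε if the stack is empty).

CZ

(s0, accccca, Z)
  read a, top Z: go to s0, push CZ → (s0, ccccca, CZ)
  read c, top C: go to s1, push DC → (s1, cccca, DCZ)
  ε-move, top D: go to s2, push ε → (s2, cccca, CZ)
  read c, top C: go to s2, push DC → (s2, ccca, DCZ)
  read c, top D: go to s0, push ε → (s0, cca, CZ)
  read c, top C: go to s1, push DC → (s1, ca, DCZ)
  ε-move, top D: go to s2, push ε → (s2, ca, CZ)
  read c, top C: go to s2, push DC → (s2, a, DCZ)
  read a, top D: go to s0, push ε → (s0, ε, CZ)
All input consumed in state s0 with stack CZ.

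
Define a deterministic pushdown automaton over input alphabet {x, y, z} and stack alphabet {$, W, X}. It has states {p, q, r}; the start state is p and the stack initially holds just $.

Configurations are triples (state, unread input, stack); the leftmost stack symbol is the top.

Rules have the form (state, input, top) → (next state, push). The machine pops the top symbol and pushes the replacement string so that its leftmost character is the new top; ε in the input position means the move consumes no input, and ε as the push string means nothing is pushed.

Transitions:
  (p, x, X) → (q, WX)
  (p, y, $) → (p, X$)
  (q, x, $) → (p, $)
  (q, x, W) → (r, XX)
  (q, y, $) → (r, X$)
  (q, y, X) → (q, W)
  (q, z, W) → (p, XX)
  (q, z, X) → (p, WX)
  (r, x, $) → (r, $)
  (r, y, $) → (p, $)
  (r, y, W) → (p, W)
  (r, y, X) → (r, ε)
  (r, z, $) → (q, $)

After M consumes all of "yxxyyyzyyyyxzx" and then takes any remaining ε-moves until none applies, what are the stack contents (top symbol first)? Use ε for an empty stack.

WXXX$

(p, yxxyyyzyyyyxzx, $) ⊢ (p, xxyyyzyyyyxzx, X$) ⊢ (q, xyyyzyyyyxzx, WX$) ⊢ (r, yyyzyyyyxzx, XXX$) ⊢ (r, yyzyyyyxzx, XX$) ⊢ (r, yzyyyyxzx, X$) ⊢ (r, zyyyyxzx, $) ⊢ (q, yyyyxzx, $) ⊢ (r, yyyxzx, X$) ⊢ (r, yyxzx, $) ⊢ (p, yxzx, $) ⊢ (p, xzx, X$) ⊢ (q, zx, WX$) ⊢ (p, x, XXX$) ⊢ (q, ε, WXXX$)
All input consumed in state q with stack WXXX$.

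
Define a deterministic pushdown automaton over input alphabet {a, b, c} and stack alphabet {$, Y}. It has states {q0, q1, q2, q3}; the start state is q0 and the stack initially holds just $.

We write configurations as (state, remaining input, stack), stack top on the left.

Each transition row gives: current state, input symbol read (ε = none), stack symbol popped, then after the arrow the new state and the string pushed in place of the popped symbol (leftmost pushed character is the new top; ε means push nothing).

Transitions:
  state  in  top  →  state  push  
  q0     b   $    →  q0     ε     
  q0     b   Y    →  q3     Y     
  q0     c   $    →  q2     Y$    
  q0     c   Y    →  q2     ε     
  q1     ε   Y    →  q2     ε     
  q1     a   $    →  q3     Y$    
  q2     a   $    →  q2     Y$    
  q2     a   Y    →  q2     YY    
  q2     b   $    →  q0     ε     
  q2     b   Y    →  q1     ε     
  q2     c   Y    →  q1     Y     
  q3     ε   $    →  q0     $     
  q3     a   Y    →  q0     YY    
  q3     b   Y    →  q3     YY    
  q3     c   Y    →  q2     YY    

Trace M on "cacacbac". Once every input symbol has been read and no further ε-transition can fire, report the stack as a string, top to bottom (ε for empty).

(q0, cacacbac, $) ⊢ (q2, acacbac, Y$) ⊢ (q2, cacbac, YY$) ⊢ (q1, acbac, YY$) ⊢ (q2, acbac, Y$) ⊢ (q2, cbac, YY$) ⊢ (q1, bac, YY$) ⊢ (q2, bac, Y$) ⊢ (q1, ac, $) ⊢ (q3, c, Y$) ⊢ (q2, ε, YY$)
All input consumed in state q2 with stack YY$.

YY$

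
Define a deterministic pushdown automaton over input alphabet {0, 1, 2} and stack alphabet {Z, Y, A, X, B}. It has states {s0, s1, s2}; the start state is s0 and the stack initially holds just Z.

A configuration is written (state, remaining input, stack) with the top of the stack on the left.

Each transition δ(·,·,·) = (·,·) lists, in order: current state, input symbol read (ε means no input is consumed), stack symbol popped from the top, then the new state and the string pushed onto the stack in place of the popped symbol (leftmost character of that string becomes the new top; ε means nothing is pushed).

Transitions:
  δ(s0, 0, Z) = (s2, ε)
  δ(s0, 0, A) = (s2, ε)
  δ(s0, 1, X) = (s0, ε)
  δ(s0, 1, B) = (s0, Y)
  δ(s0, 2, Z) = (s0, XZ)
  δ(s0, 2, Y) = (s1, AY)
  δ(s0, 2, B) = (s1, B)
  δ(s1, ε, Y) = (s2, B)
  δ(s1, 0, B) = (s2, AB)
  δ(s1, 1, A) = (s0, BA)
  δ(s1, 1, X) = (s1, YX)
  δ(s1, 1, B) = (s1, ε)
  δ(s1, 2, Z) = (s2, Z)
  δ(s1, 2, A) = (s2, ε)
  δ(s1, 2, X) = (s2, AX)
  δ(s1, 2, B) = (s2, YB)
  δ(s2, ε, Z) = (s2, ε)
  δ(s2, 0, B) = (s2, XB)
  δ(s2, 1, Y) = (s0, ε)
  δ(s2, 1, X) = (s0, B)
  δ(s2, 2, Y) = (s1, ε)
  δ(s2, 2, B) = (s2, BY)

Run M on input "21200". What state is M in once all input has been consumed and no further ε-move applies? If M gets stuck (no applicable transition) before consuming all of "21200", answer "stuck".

(s0, 21200, Z) ⊢ (s0, 1200, XZ) ⊢ (s0, 200, Z) ⊢ (s0, 00, XZ)
No transition for (s0, 0, top X); M blocks with input 00 remaining.

stuck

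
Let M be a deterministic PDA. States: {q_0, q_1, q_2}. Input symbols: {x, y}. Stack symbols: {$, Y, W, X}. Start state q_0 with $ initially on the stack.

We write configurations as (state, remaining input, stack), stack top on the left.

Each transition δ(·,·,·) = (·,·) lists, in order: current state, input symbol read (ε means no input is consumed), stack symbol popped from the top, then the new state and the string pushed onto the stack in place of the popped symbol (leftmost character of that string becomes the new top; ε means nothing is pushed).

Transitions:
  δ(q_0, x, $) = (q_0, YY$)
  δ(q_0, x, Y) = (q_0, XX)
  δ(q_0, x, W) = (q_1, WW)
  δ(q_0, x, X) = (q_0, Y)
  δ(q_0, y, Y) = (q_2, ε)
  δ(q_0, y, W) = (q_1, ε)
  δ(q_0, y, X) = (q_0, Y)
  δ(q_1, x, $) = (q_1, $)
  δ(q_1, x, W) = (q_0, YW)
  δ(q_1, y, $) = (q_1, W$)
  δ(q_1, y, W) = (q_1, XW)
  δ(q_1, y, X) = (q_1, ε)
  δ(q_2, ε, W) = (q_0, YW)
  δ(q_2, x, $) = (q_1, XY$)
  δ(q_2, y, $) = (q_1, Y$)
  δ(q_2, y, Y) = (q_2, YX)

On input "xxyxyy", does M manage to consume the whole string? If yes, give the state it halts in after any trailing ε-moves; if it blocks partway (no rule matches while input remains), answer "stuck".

(q_0, xxyxyy, $)
  read x, top $: go to q_0, push YY$ → (q_0, xyxyy, YY$)
  read x, top Y: go to q_0, push XX → (q_0, yxyy, XXY$)
  read y, top X: go to q_0, push Y → (q_0, xyy, YXY$)
  read x, top Y: go to q_0, push XX → (q_0, yy, XXXY$)
  read y, top X: go to q_0, push Y → (q_0, y, YXXY$)
  read y, top Y: go to q_2, push ε → (q_2, ε, XXY$)
All input consumed; M is in state q_2.

q_2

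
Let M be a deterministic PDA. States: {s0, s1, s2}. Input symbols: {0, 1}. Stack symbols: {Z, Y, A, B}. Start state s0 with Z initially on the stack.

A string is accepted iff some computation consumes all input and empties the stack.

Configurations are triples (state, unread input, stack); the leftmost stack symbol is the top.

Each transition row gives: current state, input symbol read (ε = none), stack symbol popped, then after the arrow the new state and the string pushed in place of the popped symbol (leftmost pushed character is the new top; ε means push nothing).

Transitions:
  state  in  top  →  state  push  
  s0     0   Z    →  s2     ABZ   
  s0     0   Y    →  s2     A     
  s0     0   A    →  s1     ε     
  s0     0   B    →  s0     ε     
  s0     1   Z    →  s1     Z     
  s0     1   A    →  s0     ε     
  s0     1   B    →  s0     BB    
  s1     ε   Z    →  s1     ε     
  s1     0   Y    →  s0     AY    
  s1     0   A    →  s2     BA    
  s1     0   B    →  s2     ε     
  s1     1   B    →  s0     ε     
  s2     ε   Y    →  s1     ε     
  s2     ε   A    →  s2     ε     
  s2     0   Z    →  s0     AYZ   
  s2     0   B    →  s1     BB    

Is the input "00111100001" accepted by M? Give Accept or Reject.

(s0, 00111100001, Z)
  read 0, top Z: go to s2, push ABZ → (s2, 0111100001, ABZ)
  ε-move, top A: go to s2, push ε → (s2, 0111100001, BZ)
  read 0, top B: go to s1, push BB → (s1, 111100001, BBZ)
  read 1, top B: go to s0, push ε → (s0, 11100001, BZ)
  read 1, top B: go to s0, push BB → (s0, 1100001, BBZ)
  read 1, top B: go to s0, push BB → (s0, 100001, BBBZ)
  read 1, top B: go to s0, push BB → (s0, 00001, BBBBZ)
  read 0, top B: go to s0, push ε → (s0, 0001, BBBZ)
  read 0, top B: go to s0, push ε → (s0, 001, BBZ)
  read 0, top B: go to s0, push ε → (s0, 01, BZ)
  read 0, top B: go to s0, push ε → (s0, 1, Z)
  read 1, top Z: go to s1, push Z → (s1, ε, Z)
  ε-move, top Z: go to s1, push ε → (s1, ε, ε)
All input consumed and the stack is empty.

Accept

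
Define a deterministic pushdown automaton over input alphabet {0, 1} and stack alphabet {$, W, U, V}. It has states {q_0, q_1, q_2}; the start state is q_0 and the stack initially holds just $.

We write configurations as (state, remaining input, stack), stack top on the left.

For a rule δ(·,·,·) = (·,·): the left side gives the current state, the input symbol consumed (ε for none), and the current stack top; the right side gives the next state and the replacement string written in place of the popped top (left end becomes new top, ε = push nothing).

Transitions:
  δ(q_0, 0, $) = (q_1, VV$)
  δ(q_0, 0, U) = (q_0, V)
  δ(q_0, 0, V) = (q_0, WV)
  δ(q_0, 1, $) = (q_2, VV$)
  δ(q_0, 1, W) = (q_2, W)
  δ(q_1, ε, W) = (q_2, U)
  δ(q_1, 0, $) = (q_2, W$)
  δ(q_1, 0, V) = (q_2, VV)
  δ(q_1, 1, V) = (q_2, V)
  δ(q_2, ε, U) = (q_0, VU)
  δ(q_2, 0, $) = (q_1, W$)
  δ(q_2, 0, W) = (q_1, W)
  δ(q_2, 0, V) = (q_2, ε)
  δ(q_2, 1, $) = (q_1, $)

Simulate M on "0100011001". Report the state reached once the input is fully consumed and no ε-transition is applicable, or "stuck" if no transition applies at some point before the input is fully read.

(q_0, 0100011001, $)
  read 0, top $: go to q_1, push VV$ → (q_1, 100011001, VV$)
  read 1, top V: go to q_2, push V → (q_2, 00011001, VV$)
  read 0, top V: go to q_2, push ε → (q_2, 0011001, V$)
  read 0, top V: go to q_2, push ε → (q_2, 011001, $)
  read 0, top $: go to q_1, push W$ → (q_1, 11001, W$)
  ε-move, top W: go to q_2, push U → (q_2, 11001, U$)
  ε-move, top U: go to q_0, push VU → (q_0, 11001, VU$)
No transition for (q_0, 1, top V); M blocks with input 11001 remaining.

stuck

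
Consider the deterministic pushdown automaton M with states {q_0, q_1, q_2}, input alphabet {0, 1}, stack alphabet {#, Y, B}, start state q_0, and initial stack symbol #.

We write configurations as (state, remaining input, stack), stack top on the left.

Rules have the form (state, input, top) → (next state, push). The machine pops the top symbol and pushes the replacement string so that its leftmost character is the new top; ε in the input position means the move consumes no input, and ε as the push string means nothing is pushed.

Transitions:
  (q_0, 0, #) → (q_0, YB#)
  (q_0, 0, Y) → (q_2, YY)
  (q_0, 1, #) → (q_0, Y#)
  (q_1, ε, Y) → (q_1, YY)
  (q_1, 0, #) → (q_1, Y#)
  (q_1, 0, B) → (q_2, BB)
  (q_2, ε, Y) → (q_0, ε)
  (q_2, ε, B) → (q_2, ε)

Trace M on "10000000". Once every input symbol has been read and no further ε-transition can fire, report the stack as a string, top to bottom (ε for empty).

Y#

(q_0, 10000000, #)
  read 1, top #: go to q_0, push Y# → (q_0, 0000000, Y#)
  read 0, top Y: go to q_2, push YY → (q_2, 000000, YY#)
  ε-move, top Y: go to q_0, push ε → (q_0, 000000, Y#)
  read 0, top Y: go to q_2, push YY → (q_2, 00000, YY#)
  ε-move, top Y: go to q_0, push ε → (q_0, 00000, Y#)
  read 0, top Y: go to q_2, push YY → (q_2, 0000, YY#)
  ε-move, top Y: go to q_0, push ε → (q_0, 0000, Y#)
  read 0, top Y: go to q_2, push YY → (q_2, 000, YY#)
  ε-move, top Y: go to q_0, push ε → (q_0, 000, Y#)
  read 0, top Y: go to q_2, push YY → (q_2, 00, YY#)
  ε-move, top Y: go to q_0, push ε → (q_0, 00, Y#)
  read 0, top Y: go to q_2, push YY → (q_2, 0, YY#)
  ε-move, top Y: go to q_0, push ε → (q_0, 0, Y#)
  read 0, top Y: go to q_2, push YY → (q_2, ε, YY#)
  ε-move, top Y: go to q_0, push ε → (q_0, ε, Y#)
All input consumed in state q_0 with stack Y#.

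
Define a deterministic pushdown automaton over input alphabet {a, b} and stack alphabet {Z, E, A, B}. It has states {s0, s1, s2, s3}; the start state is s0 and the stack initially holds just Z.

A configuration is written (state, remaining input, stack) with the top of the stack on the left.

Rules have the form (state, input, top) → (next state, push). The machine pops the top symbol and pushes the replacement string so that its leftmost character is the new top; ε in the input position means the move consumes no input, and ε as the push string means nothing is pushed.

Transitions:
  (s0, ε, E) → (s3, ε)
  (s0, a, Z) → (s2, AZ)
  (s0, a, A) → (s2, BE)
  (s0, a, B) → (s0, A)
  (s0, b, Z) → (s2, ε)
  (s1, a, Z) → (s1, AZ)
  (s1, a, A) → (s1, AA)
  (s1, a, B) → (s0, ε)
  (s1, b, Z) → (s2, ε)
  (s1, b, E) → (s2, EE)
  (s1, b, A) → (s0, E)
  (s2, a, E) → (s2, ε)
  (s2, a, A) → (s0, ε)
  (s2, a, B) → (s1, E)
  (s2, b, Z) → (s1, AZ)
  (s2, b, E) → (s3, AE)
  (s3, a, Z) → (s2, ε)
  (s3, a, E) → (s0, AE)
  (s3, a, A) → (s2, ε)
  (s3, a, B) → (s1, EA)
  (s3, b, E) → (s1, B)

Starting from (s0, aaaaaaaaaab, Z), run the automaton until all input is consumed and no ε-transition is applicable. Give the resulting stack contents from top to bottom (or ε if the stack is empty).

(s0, aaaaaaaaaab, Z)
  read a, top Z: go to s2, push AZ → (s2, aaaaaaaaab, AZ)
  read a, top A: go to s0, push ε → (s0, aaaaaaaab, Z)
  read a, top Z: go to s2, push AZ → (s2, aaaaaaab, AZ)
  read a, top A: go to s0, push ε → (s0, aaaaaab, Z)
  read a, top Z: go to s2, push AZ → (s2, aaaaab, AZ)
  read a, top A: go to s0, push ε → (s0, aaaab, Z)
  read a, top Z: go to s2, push AZ → (s2, aaab, AZ)
  read a, top A: go to s0, push ε → (s0, aab, Z)
  read a, top Z: go to s2, push AZ → (s2, ab, AZ)
  read a, top A: go to s0, push ε → (s0, b, Z)
  read b, top Z: go to s2, push ε → (s2, ε, ε)
All input consumed in state s2 with stack ε.

ε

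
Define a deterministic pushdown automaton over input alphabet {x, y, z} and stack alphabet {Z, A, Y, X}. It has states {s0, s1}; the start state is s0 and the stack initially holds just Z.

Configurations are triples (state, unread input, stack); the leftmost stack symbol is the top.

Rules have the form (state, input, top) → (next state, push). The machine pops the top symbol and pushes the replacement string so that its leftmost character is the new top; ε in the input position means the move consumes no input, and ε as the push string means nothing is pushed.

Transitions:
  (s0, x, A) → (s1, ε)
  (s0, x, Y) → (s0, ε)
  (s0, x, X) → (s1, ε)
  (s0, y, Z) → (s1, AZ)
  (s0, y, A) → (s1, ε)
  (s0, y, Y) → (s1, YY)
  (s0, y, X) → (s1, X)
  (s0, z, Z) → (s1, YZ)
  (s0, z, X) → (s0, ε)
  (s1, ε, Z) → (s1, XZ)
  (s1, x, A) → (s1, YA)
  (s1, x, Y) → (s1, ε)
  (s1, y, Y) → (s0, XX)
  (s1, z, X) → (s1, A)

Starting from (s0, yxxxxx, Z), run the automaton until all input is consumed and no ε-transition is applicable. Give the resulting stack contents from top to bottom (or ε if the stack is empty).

(s0, yxxxxx, Z)
  read y, top Z: go to s1, push AZ → (s1, xxxxx, AZ)
  read x, top A: go to s1, push YA → (s1, xxxx, YAZ)
  read x, top Y: go to s1, push ε → (s1, xxx, AZ)
  read x, top A: go to s1, push YA → (s1, xx, YAZ)
  read x, top Y: go to s1, push ε → (s1, x, AZ)
  read x, top A: go to s1, push YA → (s1, ε, YAZ)
All input consumed in state s1 with stack YAZ.

YAZ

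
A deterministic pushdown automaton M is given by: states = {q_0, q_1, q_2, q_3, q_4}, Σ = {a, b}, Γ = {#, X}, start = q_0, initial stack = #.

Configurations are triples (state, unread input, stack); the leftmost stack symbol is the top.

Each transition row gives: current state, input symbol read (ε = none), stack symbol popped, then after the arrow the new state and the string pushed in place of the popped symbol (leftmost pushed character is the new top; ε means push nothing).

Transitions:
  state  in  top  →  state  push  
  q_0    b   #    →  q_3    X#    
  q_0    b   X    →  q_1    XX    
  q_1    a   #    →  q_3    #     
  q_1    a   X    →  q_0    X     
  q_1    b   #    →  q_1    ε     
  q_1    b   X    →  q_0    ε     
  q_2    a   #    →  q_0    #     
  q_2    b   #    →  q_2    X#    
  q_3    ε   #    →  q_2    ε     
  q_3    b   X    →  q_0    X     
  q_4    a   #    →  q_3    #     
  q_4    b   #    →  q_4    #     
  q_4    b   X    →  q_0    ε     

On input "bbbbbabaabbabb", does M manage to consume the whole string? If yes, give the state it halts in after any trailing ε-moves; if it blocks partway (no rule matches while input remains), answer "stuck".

(q_0, bbbbbabaabbabb, #)
  read b, top #: go to q_3, push X# → (q_3, bbbbabaabbabb, X#)
  read b, top X: go to q_0, push X → (q_0, bbbabaabbabb, X#)
  read b, top X: go to q_1, push XX → (q_1, bbabaabbabb, XX#)
  read b, top X: go to q_0, push ε → (q_0, babaabbabb, X#)
  read b, top X: go to q_1, push XX → (q_1, abaabbabb, XX#)
  read a, top X: go to q_0, push X → (q_0, baabbabb, XX#)
  read b, top X: go to q_1, push XX → (q_1, aabbabb, XXX#)
  read a, top X: go to q_0, push X → (q_0, abbabb, XXX#)
No transition for (q_0, a, top X); M blocks with input abbabb remaining.

stuck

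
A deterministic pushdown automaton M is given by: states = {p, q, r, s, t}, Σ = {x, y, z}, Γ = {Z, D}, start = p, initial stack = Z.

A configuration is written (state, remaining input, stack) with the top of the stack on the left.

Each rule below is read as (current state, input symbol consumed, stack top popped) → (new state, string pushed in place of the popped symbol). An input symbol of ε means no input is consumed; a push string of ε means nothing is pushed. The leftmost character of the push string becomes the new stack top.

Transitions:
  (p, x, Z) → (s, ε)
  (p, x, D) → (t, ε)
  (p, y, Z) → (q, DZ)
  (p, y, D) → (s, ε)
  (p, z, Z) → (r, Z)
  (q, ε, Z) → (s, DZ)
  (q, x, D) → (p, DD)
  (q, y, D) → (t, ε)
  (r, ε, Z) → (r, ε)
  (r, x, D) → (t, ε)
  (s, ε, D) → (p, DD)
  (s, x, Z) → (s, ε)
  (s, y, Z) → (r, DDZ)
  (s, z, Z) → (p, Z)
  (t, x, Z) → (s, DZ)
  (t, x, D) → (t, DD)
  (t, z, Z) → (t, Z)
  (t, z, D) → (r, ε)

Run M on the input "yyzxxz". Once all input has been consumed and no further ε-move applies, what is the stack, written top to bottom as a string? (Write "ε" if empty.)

ε

(p, yyzxxz, Z)
  read y, top Z: go to q, push DZ → (q, yzxxz, DZ)
  read y, top D: go to t, push ε → (t, zxxz, Z)
  read z, top Z: go to t, push Z → (t, xxz, Z)
  read x, top Z: go to s, push DZ → (s, xz, DZ)
  ε-move, top D: go to p, push DD → (p, xz, DDZ)
  read x, top D: go to t, push ε → (t, z, DZ)
  read z, top D: go to r, push ε → (r, ε, Z)
  ε-move, top Z: go to r, push ε → (r, ε, ε)
All input consumed in state r with stack ε.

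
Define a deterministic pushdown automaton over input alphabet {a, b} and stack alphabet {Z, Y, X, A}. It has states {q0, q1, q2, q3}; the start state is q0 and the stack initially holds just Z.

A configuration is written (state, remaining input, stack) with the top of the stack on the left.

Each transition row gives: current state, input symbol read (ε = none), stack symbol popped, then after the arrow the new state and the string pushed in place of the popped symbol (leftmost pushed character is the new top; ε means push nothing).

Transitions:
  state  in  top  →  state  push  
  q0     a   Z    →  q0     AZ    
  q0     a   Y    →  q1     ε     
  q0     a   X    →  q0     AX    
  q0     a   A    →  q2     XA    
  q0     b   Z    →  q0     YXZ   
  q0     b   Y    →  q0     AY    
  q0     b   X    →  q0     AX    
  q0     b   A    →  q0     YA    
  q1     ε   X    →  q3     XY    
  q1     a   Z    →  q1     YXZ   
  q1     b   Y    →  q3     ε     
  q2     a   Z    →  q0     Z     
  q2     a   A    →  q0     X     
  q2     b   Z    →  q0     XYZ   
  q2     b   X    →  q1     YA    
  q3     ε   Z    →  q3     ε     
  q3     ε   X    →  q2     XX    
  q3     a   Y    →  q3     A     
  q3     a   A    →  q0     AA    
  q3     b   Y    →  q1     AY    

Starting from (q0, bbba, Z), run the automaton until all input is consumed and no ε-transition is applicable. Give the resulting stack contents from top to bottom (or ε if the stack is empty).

AYXZ

(q0, bbba, Z)
  read b, top Z: go to q0, push YXZ → (q0, bba, YXZ)
  read b, top Y: go to q0, push AY → (q0, ba, AYXZ)
  read b, top A: go to q0, push YA → (q0, a, YAYXZ)
  read a, top Y: go to q1, push ε → (q1, ε, AYXZ)
All input consumed in state q1 with stack AYXZ.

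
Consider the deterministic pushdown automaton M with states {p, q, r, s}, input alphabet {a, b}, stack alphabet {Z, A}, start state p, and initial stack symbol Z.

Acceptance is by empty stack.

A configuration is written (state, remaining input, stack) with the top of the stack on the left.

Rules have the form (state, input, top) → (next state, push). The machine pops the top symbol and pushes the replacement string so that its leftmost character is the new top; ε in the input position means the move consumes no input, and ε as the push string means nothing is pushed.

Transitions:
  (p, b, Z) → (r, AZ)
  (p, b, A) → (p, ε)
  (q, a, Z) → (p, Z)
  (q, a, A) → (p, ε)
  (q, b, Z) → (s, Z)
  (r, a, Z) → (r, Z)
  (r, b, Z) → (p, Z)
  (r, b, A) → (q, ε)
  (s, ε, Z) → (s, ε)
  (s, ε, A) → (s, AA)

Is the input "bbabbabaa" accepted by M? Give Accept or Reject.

(p, bbabbabaa, Z)
  read b, top Z: go to r, push AZ → (r, babbabaa, AZ)
  read b, top A: go to q, push ε → (q, abbabaa, Z)
  read a, top Z: go to p, push Z → (p, bbabaa, Z)
  read b, top Z: go to r, push AZ → (r, babaa, AZ)
  read b, top A: go to q, push ε → (q, abaa, Z)
  read a, top Z: go to p, push Z → (p, baa, Z)
  read b, top Z: go to r, push AZ → (r, aa, AZ)
No transition applies at (r, aa, AZ); input not fully consumed.

Reject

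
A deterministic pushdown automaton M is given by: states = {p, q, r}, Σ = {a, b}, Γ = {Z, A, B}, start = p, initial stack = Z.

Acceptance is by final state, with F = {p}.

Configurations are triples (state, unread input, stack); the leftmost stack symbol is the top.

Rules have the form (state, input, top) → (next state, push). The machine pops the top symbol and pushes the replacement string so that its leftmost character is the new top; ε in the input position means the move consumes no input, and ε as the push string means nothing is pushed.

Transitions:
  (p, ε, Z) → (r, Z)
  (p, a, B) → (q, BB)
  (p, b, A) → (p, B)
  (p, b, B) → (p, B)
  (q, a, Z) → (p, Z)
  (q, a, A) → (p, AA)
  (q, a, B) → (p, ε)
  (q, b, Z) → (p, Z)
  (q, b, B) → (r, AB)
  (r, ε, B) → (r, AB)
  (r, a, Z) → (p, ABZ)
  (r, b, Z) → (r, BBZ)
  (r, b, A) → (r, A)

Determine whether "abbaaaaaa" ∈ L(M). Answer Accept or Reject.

Accept

(p, abbaaaaaa, Z)
  ε-move, top Z: go to r, push Z → (r, abbaaaaaa, Z)
  read a, top Z: go to p, push ABZ → (p, bbaaaaaa, ABZ)
  read b, top A: go to p, push B → (p, baaaaaa, BBZ)
  read b, top B: go to p, push B → (p, aaaaaa, BBZ)
  read a, top B: go to q, push BB → (q, aaaaa, BBBZ)
  read a, top B: go to p, push ε → (p, aaaa, BBZ)
  read a, top B: go to q, push BB → (q, aaa, BBBZ)
  read a, top B: go to p, push ε → (p, aa, BBZ)
  read a, top B: go to q, push BB → (q, a, BBBZ)
  read a, top B: go to p, push ε → (p, ε, BBZ)
All input consumed; state p ∈ F.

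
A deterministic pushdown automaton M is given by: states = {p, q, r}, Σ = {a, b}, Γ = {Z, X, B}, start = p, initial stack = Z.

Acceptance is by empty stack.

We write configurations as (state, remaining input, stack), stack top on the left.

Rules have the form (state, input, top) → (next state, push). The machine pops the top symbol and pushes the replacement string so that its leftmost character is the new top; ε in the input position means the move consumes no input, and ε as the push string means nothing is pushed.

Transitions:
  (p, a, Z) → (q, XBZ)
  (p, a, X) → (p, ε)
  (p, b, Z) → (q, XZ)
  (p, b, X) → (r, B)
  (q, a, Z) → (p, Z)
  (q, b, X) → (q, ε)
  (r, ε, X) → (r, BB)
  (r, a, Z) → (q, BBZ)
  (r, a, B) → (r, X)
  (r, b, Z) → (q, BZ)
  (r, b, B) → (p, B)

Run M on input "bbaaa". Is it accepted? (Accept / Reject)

(p, bbaaa, Z)
  read b, top Z: go to q, push XZ → (q, baaa, XZ)
  read b, top X: go to q, push ε → (q, aaa, Z)
  read a, top Z: go to p, push Z → (p, aa, Z)
  read a, top Z: go to q, push XBZ → (q, a, XBZ)
No transition applies at (q, a, XBZ); input not fully consumed.

Reject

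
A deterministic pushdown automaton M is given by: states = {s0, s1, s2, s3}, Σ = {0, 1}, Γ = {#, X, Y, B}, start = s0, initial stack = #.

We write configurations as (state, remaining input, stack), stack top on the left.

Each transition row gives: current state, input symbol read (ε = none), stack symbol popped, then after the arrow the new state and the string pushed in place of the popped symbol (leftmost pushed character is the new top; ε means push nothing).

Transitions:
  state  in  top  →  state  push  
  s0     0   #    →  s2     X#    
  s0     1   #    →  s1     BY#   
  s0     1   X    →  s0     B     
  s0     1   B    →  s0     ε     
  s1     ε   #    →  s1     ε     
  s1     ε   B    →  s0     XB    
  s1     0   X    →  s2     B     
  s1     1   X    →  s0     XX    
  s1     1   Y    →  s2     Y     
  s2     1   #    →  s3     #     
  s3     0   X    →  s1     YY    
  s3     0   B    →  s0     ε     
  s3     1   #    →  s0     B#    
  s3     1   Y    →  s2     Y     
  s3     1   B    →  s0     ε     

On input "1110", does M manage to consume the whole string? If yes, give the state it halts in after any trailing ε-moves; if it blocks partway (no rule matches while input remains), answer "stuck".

(s0, 1110, #)
  read 1, top #: go to s1, push BY# → (s1, 110, BY#)
  ε-move, top B: go to s0, push XB → (s0, 110, XBY#)
  read 1, top X: go to s0, push B → (s0, 10, BBY#)
  read 1, top B: go to s0, push ε → (s0, 0, BY#)
No transition for (s0, 0, top B); M blocks with input 0 remaining.

stuck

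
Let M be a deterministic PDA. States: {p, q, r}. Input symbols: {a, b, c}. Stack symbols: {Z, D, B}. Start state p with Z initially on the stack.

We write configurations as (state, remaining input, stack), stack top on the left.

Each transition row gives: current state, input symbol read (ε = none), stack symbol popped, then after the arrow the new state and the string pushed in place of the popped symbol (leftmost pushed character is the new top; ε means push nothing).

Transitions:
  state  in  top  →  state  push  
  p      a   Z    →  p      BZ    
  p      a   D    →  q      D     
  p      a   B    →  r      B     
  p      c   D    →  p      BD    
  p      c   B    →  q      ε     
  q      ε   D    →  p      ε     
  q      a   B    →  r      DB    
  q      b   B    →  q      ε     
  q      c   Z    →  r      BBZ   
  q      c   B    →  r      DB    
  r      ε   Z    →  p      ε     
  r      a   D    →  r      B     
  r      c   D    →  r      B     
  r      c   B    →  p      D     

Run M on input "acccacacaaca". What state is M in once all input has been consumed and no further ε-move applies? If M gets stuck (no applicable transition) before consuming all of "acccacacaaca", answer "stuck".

(p, acccacacaaca, Z)
  read a, top Z: go to p, push BZ → (p, cccacacaaca, BZ)
  read c, top B: go to q, push ε → (q, ccacacaaca, Z)
  read c, top Z: go to r, push BBZ → (r, cacacaaca, BBZ)
  read c, top B: go to p, push D → (p, acacaaca, DBZ)
  read a, top D: go to q, push D → (q, cacaaca, DBZ)
  ε-move, top D: go to p, push ε → (p, cacaaca, BZ)
  read c, top B: go to q, push ε → (q, acaaca, Z)
No transition for (q, a, top Z); M blocks with input acaaca remaining.

stuck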